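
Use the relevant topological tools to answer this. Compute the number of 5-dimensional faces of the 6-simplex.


Delta^6 has 6+1 vertices. A 5-face is a choice of 5+1 vertices.
f_5 = C(6+1, 5+1) = C(7,6) = 7

7


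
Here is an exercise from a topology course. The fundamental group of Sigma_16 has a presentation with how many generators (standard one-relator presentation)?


Standard presentation: pi_1(Sigma_g) = <a_1,b_1,...,a_g,b_g | [a_1,b_1]...[a_g,b_g] = 1>.
Number of generators = 2g = 2*16 = 32

32


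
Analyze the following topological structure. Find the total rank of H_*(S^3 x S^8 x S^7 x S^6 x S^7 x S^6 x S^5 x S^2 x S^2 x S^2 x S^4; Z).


Total Betti number is multiplicative under products.
Each S^d (d>=1) has total Betti number 2.
There are 11 sphere factors.
Total = 2^11 = 2048

2048


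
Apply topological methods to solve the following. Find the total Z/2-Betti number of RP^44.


H^k(RP^44; Z/2) = Z/2 for each 0 <= k <= 44.
Total dimension = 44 + 1 = 45

45


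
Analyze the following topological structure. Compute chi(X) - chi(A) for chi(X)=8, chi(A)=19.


Relative Euler characteristic: chi(X, A) = chi(X) - chi(A).
= 8 - (19) = -11

-11


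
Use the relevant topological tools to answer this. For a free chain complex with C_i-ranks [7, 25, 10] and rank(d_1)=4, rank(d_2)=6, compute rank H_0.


rank H_k = rank(ker d_k) - rank(im d_{k+1}).
rank(ker d_0) = rank(C_0) - rank(d_0) = 7 - 0 = 7.
rank(im d_{0+1}) = 4.
rank H_0 = 7 - 4 = 3

3


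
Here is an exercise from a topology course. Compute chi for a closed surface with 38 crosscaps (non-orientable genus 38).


For a non-orientable closed surface with k crosscaps: chi = 2 - k.
Here k = 38.
chi = 2 - 38 = -36

-36


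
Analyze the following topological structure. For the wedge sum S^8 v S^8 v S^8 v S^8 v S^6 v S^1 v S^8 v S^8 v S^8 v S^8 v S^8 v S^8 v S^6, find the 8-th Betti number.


For a wedge of spheres, H_k (k>0) is free on one generator per sphere of dimension k.
Spheres of dimension 8: count = 10.
b_8 = 10

10


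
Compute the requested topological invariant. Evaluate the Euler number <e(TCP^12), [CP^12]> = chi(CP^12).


For any closed oriented manifold, <e(TM),[M]> = chi(M).
chi(CP^12) = 12+1 = 13

13


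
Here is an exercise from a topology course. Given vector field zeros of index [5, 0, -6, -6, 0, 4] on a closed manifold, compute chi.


Poincare-Hopf: chi(M) = sum of indices of zeros.
chi = (5) + (0) + (-6) + (-6) + (0) + (4) = -3

-3


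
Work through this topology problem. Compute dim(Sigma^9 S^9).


Each suspension raises dimension by 1: Sigma S^n = S^{n+1}.
Sigma^9 S^9 = S^{9+9} = S^18

18


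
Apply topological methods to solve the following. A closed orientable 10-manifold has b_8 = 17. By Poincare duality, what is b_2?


Poincare duality for closed orientable n-manifolds: b_k = b_{n-k}.
Here n = 10, so b_2 = b_8 = 17

17


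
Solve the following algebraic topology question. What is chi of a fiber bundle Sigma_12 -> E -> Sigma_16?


For a fiber bundle F -> E -> B (with CW structure): chi(E) = chi(B) * chi(F).
chi(Sigma_16) = -30, chi(Sigma_12) = -22.
chi(E) = (-30) * (-22) = 660

660


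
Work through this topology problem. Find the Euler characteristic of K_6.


K_6: V = 6, E = C(6,2) = 15.
chi = V - E = 6 - 15 = -9

-9


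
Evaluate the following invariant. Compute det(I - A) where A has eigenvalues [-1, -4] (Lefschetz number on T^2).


For a torus self-map: L(f) = det(I - A) where A acts on H_1.
L(f) = (1--1) * (1--4) = 2 * 5 = 10

10


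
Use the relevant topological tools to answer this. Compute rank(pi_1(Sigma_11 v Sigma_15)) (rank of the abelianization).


For a wedge: H_1(A v B) = H_1(A) + H_1(B).
b_1(Sigma_11) = 22, b_1(Sigma_15) = 30.
b_1 = 22 + 30 = 52

52


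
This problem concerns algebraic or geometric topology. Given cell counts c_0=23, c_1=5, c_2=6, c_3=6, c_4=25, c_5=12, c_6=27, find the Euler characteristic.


chi = sum_k (-1)^k c_k.
= (-1)^0*23 + (-1)^1*5 + (-1)^2*6 + (-1)^3*6 + (-1)^4*25 + (-1)^5*12 + (-1)^6*27
= (23) + (-5) + (6) + (-6) + (25) + (-12) + (27)
= 58

58


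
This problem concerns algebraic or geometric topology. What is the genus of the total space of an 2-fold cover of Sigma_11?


For an n-sheeted cover: chi(E) = n * chi(B).
chi(Sigma_11) = 2 - 2*11 = -20.
chi(E) = 2 * (-20) = -40.
genus(E) = (2 - chi(E))/2 = (2 - (-40))/2 = 42/2 = 21

21


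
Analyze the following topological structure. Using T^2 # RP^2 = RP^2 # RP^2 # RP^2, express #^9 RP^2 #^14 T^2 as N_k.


Since a >= 1, the sum is non-orientable; each T^2 can be replaced by RP^2 # RP^2 (since T^2#RP^2 = 3RP^2).
Total crosscaps k = 9 + 2*14 = 37.
Check via chi: chi = 9*1 + 14*0 - (9+14-1)*2 = -35 = 2 - k = -35. Consistent.

37


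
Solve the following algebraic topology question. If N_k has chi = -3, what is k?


chi = 2 - k for closed non-orientable surfaces with k crosscaps.
-3 = 2 - k
k = 2 - (-3) = 5

5


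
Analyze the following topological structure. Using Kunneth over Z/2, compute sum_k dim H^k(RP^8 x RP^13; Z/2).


dim H^*(RP^n; Z/2) = n+1 (one Z/2 in each degree 0..n).
Total Betti number is multiplicative.
Total = (8+1) * (13+1) = 9 * 14 = 126

126


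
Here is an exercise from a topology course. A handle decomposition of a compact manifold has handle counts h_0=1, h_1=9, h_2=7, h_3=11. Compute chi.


Handles of index k contribute (-1)^k to chi (same as CW cells).
chi = (1) + (-9) + (7) + (-11) = -12

-12


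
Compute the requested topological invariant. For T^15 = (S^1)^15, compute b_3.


By the Kunneth formula, b_k(T^n) = C(n,k).
b_3(T^15) = C(15,3).
C(15,3) = 15!/(3!*12!) = 455

455


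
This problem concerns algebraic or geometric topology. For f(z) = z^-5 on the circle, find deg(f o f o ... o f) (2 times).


deg(f) = -5. Degree is multiplicative: deg(f^2) = (deg f)^2.
deg(f^2) = (-5)^2 = 25

25


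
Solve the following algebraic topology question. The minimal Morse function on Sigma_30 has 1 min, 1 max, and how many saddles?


A perfect Morse function has m_k = b_k.
For Sigma_30: b_0=1, b_1=2g=60, b_2=1.
Saddles m_1 = 2g = 60

60


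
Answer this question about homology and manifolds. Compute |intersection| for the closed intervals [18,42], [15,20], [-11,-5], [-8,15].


Intersection = [max(a_i), min(b_i)] = [18, -5].
Since 18 > -5, the intersection is empty.
Length = 0

0


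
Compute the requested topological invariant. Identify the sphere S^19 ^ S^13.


S^m ^ S^n = S^{m+n}.
k = 19 + 13 = 32

32


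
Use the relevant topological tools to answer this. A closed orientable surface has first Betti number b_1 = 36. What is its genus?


For a closed orientable surface: b_1 = 2g.
36 = 2g
g = 36 / 2 = 18

18


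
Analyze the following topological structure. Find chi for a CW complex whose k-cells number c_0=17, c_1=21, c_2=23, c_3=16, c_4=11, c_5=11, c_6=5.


chi = sum_k (-1)^k c_k.
= (-1)^0*17 + (-1)^1*21 + (-1)^2*23 + (-1)^3*16 + (-1)^4*11 + (-1)^5*11 + (-1)^6*5
= (17) + (-21) + (23) + (-16) + (11) + (-11) + (5)
= 8

8


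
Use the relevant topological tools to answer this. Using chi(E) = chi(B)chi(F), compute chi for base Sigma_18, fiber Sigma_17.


For a fiber bundle F -> E -> B (with CW structure): chi(E) = chi(B) * chi(F).
chi(Sigma_18) = -34, chi(Sigma_17) = -32.
chi(E) = (-34) * (-32) = 1088

1088


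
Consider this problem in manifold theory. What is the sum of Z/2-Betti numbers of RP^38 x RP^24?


dim H^*(RP^n; Z/2) = n+1 (one Z/2 in each degree 0..n).
Total Betti number is multiplicative.
Total = (38+1) * (24+1) = 39 * 25 = 975

975


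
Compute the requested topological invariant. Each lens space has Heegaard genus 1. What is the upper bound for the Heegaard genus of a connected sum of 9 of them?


Heegaard genus satisfies g(A#B) <= g(A) + g(B).
Each lens space has g = 1.
Upper bound: 9 * 1 = 9

9


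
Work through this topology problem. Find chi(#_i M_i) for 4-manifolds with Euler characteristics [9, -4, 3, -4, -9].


For n-manifolds: chi(A#B) = chi(A) + chi(B) - chi(S^4).
chi(S^4) = 1 + (-1)^4 = 2.
chi(#) = (sum chi_i) - (5-1)*chi(S^4) = -5 - 4*2 = -13

-13


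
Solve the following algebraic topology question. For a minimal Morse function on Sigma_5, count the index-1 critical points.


A perfect Morse function has m_k = b_k.
For Sigma_5: b_0=1, b_1=2g=10, b_2=1.
Saddles m_1 = 2g = 10

10


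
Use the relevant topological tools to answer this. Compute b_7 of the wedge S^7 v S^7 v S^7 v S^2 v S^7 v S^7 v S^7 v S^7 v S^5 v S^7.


For a wedge of spheres, H_k (k>0) is free on one generator per sphere of dimension k.
Spheres of dimension 7: count = 8.
b_7 = 8

8


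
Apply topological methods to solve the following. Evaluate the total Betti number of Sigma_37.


For Sigma_37: b_0 = 1, b_1 = 2g = 74, b_2 = 1.
Total = 1 + 74 + 1 = 76

76


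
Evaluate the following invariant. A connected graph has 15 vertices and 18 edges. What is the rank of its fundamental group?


For a connected graph: rank(pi_1) = b_1 = E - V + 1 = 1 - chi.
chi = V - E = 15 - 18 = -3.
rank = 1 - (-3) = 18 - 15 + 1 = 4

4


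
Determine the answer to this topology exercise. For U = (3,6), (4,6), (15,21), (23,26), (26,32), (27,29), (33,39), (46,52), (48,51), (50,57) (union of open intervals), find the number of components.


Sort and merge overlapping open intervals.
Merged: (3,6), (15,21), (23,26), (26,32), (33,39), (46,57).
Number of components = 6

6


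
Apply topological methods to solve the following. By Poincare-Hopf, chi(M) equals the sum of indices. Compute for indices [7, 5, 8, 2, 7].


Poincare-Hopf: chi(M) = sum of indices of zeros.
chi = (7) + (5) + (8) + (2) + (7) = 29

29


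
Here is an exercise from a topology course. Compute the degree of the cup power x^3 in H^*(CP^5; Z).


|x| = 2 in H^*(CP^n).
|x^3| = 3 * |x| = 3 * 2 = 6

6


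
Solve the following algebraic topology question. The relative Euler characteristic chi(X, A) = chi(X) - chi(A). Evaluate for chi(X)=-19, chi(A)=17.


Relative Euler characteristic: chi(X, A) = chi(X) - chi(A).
= -19 - (17) = -36

-36


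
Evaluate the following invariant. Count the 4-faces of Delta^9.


Delta^9 has 9+1 vertices. A 4-face is a choice of 4+1 vertices.
f_4 = C(9+1, 4+1) = C(10,5) = 252

252


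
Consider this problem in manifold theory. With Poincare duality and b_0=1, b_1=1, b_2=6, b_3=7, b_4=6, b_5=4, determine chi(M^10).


By Poincare duality b_k = b_{10-k}, so full Betti numbers: b_0=1, b_1=1, b_2=6, b_3=7, b_4=6, b_5=4, b_6=6, b_7=7, b_8=6, b_9=1, b_10=1.
chi = sum (-1)^k b_k = 6

6


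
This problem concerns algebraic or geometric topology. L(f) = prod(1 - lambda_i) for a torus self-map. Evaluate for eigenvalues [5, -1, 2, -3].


For a torus self-map: L(f) = det(I - A) where A acts on H_1.
L(f) = (1-5) * (1--1) * (1-2) * (1--3) = -4 * 2 * -1 * 4 = 32

32


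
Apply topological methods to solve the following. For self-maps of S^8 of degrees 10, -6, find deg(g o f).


Degree is multiplicative under composition: deg(g o f) = deg(g) * deg(f).
= -6 * 10 = -60

-60


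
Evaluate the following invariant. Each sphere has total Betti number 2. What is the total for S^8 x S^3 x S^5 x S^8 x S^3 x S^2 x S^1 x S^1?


Total Betti number is multiplicative under products.
Each S^d (d>=1) has total Betti number 2.
There are 8 sphere factors.
Total = 2^8 = 256

256


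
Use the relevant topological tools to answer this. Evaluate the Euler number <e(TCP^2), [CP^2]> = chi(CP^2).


For any closed oriented manifold, <e(TM),[M]> = chi(M).
chi(CP^2) = 2+1 = 3

3


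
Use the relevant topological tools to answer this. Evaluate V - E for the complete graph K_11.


K_11: V = 11, E = C(11,2) = 55.
chi = V - E = 11 - 55 = -44

-44


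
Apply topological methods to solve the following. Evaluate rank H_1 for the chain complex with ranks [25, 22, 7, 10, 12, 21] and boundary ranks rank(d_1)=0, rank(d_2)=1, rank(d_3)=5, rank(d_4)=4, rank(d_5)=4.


rank H_k = rank(ker d_k) - rank(im d_{k+1}).
rank(ker d_1) = rank(C_1) - rank(d_1) = 22 - 0 = 22.
rank(im d_{1+1}) = 1.
rank H_1 = 22 - 1 = 21

21


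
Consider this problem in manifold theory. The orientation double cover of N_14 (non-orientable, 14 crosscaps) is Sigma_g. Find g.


chi(N_14) = 2 - 14 = -12.
Double cover: chi(Sigma_g) = 2 * chi(N_14) = 2*(-12) = -24.
2 - 2g = -24, so g = (2 - (-24))/2 = 26/2 = 13

13


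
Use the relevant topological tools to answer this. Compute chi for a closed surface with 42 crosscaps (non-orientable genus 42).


For a non-orientable closed surface with k crosscaps: chi = 2 - k.
Here k = 42.
chi = 2 - 42 = -40

-40


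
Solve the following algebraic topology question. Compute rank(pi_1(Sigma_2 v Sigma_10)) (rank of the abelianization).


For a wedge: H_1(A v B) = H_1(A) + H_1(B).
b_1(Sigma_2) = 4, b_1(Sigma_10) = 20.
b_1 = 4 + 20 = 24

24


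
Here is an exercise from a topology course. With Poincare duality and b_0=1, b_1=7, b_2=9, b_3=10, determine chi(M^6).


By Poincare duality b_k = b_{6-k}, so full Betti numbers: b_0=1, b_1=7, b_2=9, b_3=10, b_4=9, b_5=7, b_6=1.
chi = sum (-1)^k b_k = -4

-4


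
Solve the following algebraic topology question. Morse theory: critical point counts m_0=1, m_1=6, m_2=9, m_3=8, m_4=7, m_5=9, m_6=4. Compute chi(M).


Morse theory: chi(M) = sum_k (-1)^k m_k where m_k = #(index-k critical points).
= (1) + (-6) + (9) + (-8) + (7) + (-9) + (4) = -2

-2


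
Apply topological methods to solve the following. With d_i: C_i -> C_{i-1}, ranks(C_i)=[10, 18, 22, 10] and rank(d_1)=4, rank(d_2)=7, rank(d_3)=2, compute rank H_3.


rank H_k = rank(ker d_k) - rank(im d_{k+1}).
rank(ker d_3) = rank(C_3) - rank(d_3) = 10 - 2 = 8.
rank(im d_{3+1}) = 0.
rank H_3 = 8 - 0 = 8

8


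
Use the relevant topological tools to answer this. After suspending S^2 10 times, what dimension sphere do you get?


Each suspension raises dimension by 1: Sigma S^n = S^{n+1}.
Sigma^10 S^2 = S^{2+10} = S^12

12


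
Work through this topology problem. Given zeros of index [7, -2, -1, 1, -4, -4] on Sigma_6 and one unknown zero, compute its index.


Poincare-Hopf: sum of indices = chi(M).
chi(Sigma_6) = 2 - 2*6 = -10.
Sum of known indices = -3.
x = chi - (sum known) = -10 - (-3) = -7

-7


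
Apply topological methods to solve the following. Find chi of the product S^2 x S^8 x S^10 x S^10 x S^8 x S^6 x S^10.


chi is multiplicative: chi(X x Y) = chi(X) chi(Y).
Each even-dim sphere has chi = 2. There are 7 factors.
chi = 2^7 = 128

128


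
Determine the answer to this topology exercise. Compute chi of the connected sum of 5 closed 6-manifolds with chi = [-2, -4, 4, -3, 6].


For n-manifolds: chi(A#B) = chi(A) + chi(B) - chi(S^6).
chi(S^6) = 1 + (-1)^6 = 2.
chi(#) = (sum chi_i) - (5-1)*chi(S^6) = 1 - 4*2 = -7

-7


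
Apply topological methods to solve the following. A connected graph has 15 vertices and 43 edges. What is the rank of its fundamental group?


For a connected graph: rank(pi_1) = b_1 = E - V + 1 = 1 - chi.
chi = V - E = 15 - 43 = -28.
rank = 1 - (-28) = 43 - 15 + 1 = 29

29


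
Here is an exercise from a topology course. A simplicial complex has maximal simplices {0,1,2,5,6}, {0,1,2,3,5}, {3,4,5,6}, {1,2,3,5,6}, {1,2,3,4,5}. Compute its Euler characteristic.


Enumerate all faces; f-vector: f_0=7, f_1=20, f_2=27, f_3=17, f_4=4.
chi = sum (-1)^k f_k = 1

1


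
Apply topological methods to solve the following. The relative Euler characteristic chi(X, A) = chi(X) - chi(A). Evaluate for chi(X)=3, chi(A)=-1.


Relative Euler characteristic: chi(X, A) = chi(X) - chi(A).
= 3 - (-1) = 4

4


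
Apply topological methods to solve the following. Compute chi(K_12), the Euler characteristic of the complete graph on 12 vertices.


K_12: V = 12, E = C(12,2) = 66.
chi = V - E = 12 - 66 = -54

-54


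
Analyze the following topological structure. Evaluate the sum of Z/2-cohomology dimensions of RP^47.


H^k(RP^47; Z/2) = Z/2 for each 0 <= k <= 47.
Total dimension = 47 + 1 = 48

48


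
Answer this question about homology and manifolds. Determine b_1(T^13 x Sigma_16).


pi_1(A x B) = pi_1(A) x pi_1(B); rank of abelianization = b_1.
b_1(T^13) = 13, b_1(Sigma_16) = 2*16 = 32.
b_1(product) = 13 + 32 = 45

45


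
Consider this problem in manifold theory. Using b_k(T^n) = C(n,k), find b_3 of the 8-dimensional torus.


By the Kunneth formula, b_k(T^n) = C(n,k).
b_3(T^8) = C(8,3).
C(8,3) = 8!/(3!*5!) = 56

56


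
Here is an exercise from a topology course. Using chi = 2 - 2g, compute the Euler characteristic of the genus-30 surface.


For a closed orientable surface of genus g: chi = 2 - 2g.
Here g = 30.
chi = 2 - 2*30 = 2 - 60 = -58

-58


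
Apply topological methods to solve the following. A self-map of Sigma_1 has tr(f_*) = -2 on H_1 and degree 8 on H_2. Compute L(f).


L(f) = tr(f_0*) - tr(f_1*) + tr(f_2*).
= 1 - (-2) + (8)
= 11

11


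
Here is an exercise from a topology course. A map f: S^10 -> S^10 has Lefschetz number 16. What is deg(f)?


L(f) = 1 + (-1)^10 deg(f) on S^10.
16 = 1 + (-1)^10 * deg(f)
(-1)^10 * deg(f) = 15
deg(f) = 15

15


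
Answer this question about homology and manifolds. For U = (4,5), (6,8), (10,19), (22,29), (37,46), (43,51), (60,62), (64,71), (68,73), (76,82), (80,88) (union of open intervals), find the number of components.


Sort and merge overlapping open intervals.
Merged: (4,5), (6,8), (10,19), (22,29), (37,51), (60,62), (64,73), (76,88).
Number of components = 8

8


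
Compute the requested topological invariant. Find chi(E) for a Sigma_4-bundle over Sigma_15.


For a fiber bundle F -> E -> B (with CW structure): chi(E) = chi(B) * chi(F).
chi(Sigma_15) = -28, chi(Sigma_4) = -6.
chi(E) = (-28) * (-6) = 168

168


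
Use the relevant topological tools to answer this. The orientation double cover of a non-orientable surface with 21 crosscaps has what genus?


chi(N_21) = 2 - 21 = -19.
Double cover: chi(Sigma_g) = 2 * chi(N_21) = 2*(-19) = -38.
2 - 2g = -38, so g = (2 - (-38))/2 = 40/2 = 20

20


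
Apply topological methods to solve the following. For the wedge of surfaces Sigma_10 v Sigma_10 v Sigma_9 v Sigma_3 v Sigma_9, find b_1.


For a wedge X v Y: reduced H_k(X v Y) = H_k(X) + H_k(Y).
Each Sigma_g contributes b_1 = 2g.
b_1 = 20 + 20 + 18 + 6 + 18 = 82

82


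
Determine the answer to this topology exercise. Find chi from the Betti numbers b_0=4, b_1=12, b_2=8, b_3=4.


chi = sum_k (-1)^k b_k.
= (4) + (-12) + (8) + (-4)
= -4

-4


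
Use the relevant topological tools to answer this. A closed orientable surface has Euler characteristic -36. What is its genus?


chi = 2 - 2g for closed orientable surfaces.
-36 = 2 - 2g
2g = 2 - (-36) = 38
g = 19

19


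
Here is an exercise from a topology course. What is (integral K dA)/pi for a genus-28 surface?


Gauss-Bonnet: integral K dA = 2*pi*chi(M).
chi(Sigma_28) = 2 - 2*28 = -54.
(integral K dA)/pi = 2*chi = 2*(-54) = -108

-108


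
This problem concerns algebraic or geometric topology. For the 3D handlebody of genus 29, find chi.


A genus-g handlebody deformation retracts to a wedge of g circles.
chi(vee_g S^1) = 1 - g.
chi(H_29) = 1 - 29 = -28

-28


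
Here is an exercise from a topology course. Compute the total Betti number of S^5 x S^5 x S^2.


Total Betti number is multiplicative under products.
Each S^d (d>=1) has total Betti number 2.
There are 3 sphere factors.
Total = 2^3 = 8

8


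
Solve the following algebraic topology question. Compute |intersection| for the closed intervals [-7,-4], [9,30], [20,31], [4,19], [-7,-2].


Intersection = [max(a_i), min(b_i)] = [20, -4].
Since 20 > -4, the intersection is empty.
Length = 0

0


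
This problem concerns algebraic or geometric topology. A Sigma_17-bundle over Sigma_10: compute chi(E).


For a fiber bundle F -> E -> B (with CW structure): chi(E) = chi(B) * chi(F).
chi(Sigma_10) = -18, chi(Sigma_17) = -32.
chi(E) = (-18) * (-32) = 576

576


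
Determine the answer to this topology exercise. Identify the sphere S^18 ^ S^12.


S^m ^ S^n = S^{m+n}.
k = 18 + 12 = 30

30


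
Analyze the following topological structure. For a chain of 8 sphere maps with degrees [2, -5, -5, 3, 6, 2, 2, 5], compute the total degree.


Degree is multiplicative: deg(composition) = product of degrees.
= (2) * (-5) * (-5) * (3) * (6) * (2) * (2) * (5) = 18000

18000


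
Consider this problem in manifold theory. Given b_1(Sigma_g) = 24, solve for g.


For a closed orientable surface: b_1 = 2g.
24 = 2g
g = 24 / 2 = 12

12


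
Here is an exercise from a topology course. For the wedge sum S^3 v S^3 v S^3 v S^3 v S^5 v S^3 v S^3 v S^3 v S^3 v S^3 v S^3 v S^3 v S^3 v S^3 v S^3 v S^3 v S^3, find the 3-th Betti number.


For a wedge of spheres, H_k (k>0) is free on one generator per sphere of dimension k.
Spheres of dimension 3: count = 16.
b_3 = 16

16


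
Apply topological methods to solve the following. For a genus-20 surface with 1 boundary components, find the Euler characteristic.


For a compact orientable surface with genus g and b boundary components: chi = 2 - 2g - b.
chi = 2 - 2*20 - 1 = 2 - 40 - 1 = -39

-39


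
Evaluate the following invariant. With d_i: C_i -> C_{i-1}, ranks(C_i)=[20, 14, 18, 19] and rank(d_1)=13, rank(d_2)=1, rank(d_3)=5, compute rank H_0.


rank H_k = rank(ker d_k) - rank(im d_{k+1}).
rank(ker d_0) = rank(C_0) - rank(d_0) = 20 - 0 = 20.
rank(im d_{0+1}) = 13.
rank H_0 = 20 - 13 = 7

7


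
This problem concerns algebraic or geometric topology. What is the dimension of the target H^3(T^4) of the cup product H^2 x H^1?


Cup product: H^p x H^q -> H^{p+q}; here p+q = 2+1 = 3.
rank H^k(T^n) = C(n,k).
C(4,3) = 4

4


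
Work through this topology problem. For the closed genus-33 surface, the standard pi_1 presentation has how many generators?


Standard presentation: pi_1(Sigma_g) = <a_1,b_1,...,a_g,b_g | [a_1,b_1]...[a_g,b_g] = 1>.
Number of generators = 2g = 2*33 = 66

66


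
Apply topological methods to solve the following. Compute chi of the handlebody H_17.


A genus-g handlebody deformation retracts to a wedge of g circles.
chi(vee_g S^1) = 1 - g.
chi(H_17) = 1 - 17 = -16

-16


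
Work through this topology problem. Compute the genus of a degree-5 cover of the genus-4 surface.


For an n-sheeted cover: chi(E) = n * chi(B).
chi(Sigma_4) = 2 - 2*4 = -6.
chi(E) = 5 * (-6) = -30.
genus(E) = (2 - chi(E))/2 = (2 - (-30))/2 = 32/2 = 16

16


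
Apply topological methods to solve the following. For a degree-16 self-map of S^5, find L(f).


On S^5: L(f) = tr(f_0*) + (-1)^5 tr(f_5*) = 1 + (-1)^5 * deg(f).
L(f) = 1 + (-1)^5 * 16 = 1 + -16 = -15

-15


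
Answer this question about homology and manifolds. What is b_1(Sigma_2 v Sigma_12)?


For a wedge: H_1(A v B) = H_1(A) + H_1(B).
b_1(Sigma_2) = 4, b_1(Sigma_12) = 24.
b_1 = 4 + 24 = 28

28


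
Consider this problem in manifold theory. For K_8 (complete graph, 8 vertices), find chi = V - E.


K_8: V = 8, E = C(8,2) = 28.
chi = V - E = 8 - 28 = -20

-20


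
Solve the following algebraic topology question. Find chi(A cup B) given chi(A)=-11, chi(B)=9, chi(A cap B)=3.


chi(A cup B) = chi(A) + chi(B) - chi(A cap B)
= -11 + (9) - (3)
= -5

-5


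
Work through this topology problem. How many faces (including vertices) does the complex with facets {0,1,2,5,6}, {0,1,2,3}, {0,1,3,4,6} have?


Each maximal simplex on m vertices has 2^m - 1 nonempty faces.
Take the union (dedupe shared faces).
Total distinct faces = 59

59


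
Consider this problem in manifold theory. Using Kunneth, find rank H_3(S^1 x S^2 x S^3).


Each S^d has Poincare polynomial 1 + t^d.
The product S^1 x S^2 x S^3 has Poincare polynomial prod(1+t^d_i).
Expanding: b_0=1, b_1=1, b_2=1, b_3=2, b_4=1, b_5=1, b_6=1.
b_3 = 2

2


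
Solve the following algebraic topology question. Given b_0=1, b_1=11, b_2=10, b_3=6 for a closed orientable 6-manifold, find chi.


By Poincare duality b_k = b_{6-k}, so full Betti numbers: b_0=1, b_1=11, b_2=10, b_3=6, b_4=10, b_5=11, b_6=1.
chi = sum (-1)^k b_k = -6

-6


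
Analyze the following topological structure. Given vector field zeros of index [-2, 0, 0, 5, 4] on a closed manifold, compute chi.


Poincare-Hopf: chi(M) = sum of indices of zeros.
chi = (-2) + (0) + (0) + (5) + (4) = 7

7


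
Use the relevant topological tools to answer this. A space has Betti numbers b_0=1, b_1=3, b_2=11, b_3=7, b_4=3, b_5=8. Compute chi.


chi = sum_k (-1)^k b_k.
= (1) + (-3) + (11) + (-7) + (3) + (-8)
= -3

-3


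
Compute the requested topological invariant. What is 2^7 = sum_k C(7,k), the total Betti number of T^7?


b_k(T^7) = C(7,k), so the sum over k is sum_k C(7,k) = 2^7.
Total = 2^7 = 128

128


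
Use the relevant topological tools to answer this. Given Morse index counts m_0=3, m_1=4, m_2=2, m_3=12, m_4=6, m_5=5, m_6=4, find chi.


Morse theory: chi(M) = sum_k (-1)^k m_k where m_k = #(index-k critical points).
= (3) + (-4) + (2) + (-12) + (6) + (-5) + (4) = -6

-6


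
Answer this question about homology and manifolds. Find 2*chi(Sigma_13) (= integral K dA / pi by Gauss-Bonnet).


Gauss-Bonnet: integral K dA = 2*pi*chi(M).
chi(Sigma_13) = 2 - 2*13 = -24.
(integral K dA)/pi = 2*chi = 2*(-24) = -48

-48


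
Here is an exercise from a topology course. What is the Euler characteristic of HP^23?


HP^23 has one cell in each dimension 0, 4, ..., 4*23 (23+1 cells, all even-dim).
chi = 23 + 1 = 24

24


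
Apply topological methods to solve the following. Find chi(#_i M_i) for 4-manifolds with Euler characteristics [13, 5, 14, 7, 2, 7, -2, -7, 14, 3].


For n-manifolds: chi(A#B) = chi(A) + chi(B) - chi(S^4).
chi(S^4) = 1 + (-1)^4 = 2.
chi(#) = (sum chi_i) - (10-1)*chi(S^4) = 56 - 9*2 = 38

38


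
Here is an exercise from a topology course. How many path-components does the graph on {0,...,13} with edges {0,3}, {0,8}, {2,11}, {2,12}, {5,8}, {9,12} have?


Run DFS/union-find over 14 vertices.
V = 14, E = 6.
Number of components = 8

8


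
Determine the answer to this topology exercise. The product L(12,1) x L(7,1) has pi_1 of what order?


pi_1(X x Y) = pi_1(X) x pi_1(Y).
pi_1(L(12,1)) = Z/12, pi_1(L(7,1)) = Z/7.
|Z/12 x Z/7| = 12 * 7 = 84

84


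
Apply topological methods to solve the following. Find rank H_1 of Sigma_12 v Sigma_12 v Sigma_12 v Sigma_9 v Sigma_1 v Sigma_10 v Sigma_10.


For a wedge X v Y: reduced H_k(X v Y) = H_k(X) + H_k(Y).
Each Sigma_g contributes b_1 = 2g.
b_1 = 24 + 24 + 24 + 18 + 2 + 20 + 20 = 132

132


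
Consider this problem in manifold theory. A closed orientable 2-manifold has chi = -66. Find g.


chi = 2 - 2g for closed orientable surfaces.
-66 = 2 - 2g
2g = 2 - (-66) = 68
g = 34

34


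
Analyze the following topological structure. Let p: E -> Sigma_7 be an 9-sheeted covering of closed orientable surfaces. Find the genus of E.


For an n-sheeted cover: chi(E) = n * chi(B).
chi(Sigma_7) = 2 - 2*7 = -12.
chi(E) = 9 * (-12) = -108.
genus(E) = (2 - chi(E))/2 = (2 - (-108))/2 = 110/2 = 55

55


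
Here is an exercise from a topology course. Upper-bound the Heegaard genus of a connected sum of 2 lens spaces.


Heegaard genus satisfies g(A#B) <= g(A) + g(B).
Each lens space has g = 1.
Upper bound: 2 * 1 = 2

2


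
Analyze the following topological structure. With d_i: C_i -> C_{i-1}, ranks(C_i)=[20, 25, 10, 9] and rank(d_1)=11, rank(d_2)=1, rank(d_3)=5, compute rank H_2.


rank H_k = rank(ker d_k) - rank(im d_{k+1}).
rank(ker d_2) = rank(C_2) - rank(d_2) = 10 - 1 = 9.
rank(im d_{2+1}) = 5.
rank H_2 = 9 - 5 = 4

4


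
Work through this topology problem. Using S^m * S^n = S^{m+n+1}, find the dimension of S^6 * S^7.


Join of spheres: S^m * S^n = S^{m+n+1}.
dim = 6 + 7 + 1 = 14

14


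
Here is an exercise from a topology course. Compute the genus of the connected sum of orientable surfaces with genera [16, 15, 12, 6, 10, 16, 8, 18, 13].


Genus is additive under connected sum of orientable surfaces.
g = 16 + 15 + 12 + 6 + 10 + 16 + 8 + 18 + 13 = 114

114


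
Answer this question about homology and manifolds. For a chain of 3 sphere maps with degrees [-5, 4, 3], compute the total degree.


Degree is multiplicative: deg(composition) = product of degrees.
= (-5) * (4) * (3) = -60

-60


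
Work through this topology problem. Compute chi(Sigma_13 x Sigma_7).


chi(Sigma_13) = 2 - 2*13 = -24
chi(Sigma_7) = 2 - 2*7 = -12
chi(product) = (-24) * (-12) = 288

288


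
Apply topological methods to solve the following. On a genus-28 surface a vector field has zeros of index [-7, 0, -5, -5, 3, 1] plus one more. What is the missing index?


Poincare-Hopf: sum of indices = chi(M).
chi(Sigma_28) = 2 - 2*28 = -54.
Sum of known indices = -13.
x = chi - (sum known) = -54 - (-13) = -41

-41


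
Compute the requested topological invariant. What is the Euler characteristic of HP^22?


HP^22 has one cell in each dimension 0, 4, ..., 4*22 (22+1 cells, all even-dim).
chi = 22 + 1 = 23

23


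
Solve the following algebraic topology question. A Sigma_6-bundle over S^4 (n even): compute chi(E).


chi(S^4) = 2 (n even), chi(Sigma_6) = 2 - 2*6 = -10.
chi(E) = 2 * (-10) = -20

-20


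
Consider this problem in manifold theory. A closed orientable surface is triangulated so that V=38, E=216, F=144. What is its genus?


chi = V - E + F = 38 - 216 + 144 = -34
For orientable closed surface: chi = 2 - 2g, so g = (2 - chi)/2.
g = (2 - (-34)) / 2 = 36 / 2 = 18

18


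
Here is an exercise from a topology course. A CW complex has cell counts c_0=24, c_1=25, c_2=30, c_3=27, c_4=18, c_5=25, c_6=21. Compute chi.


chi = sum_k (-1)^k c_k.
= (-1)^0*24 + (-1)^1*25 + (-1)^2*30 + (-1)^3*27 + (-1)^4*18 + (-1)^5*25 + (-1)^6*21
= (24) + (-25) + (30) + (-27) + (18) + (-25) + (21)
= 16

16


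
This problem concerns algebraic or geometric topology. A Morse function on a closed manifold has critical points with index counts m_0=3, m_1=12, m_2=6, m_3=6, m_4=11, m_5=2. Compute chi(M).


Morse theory: chi(M) = sum_k (-1)^k m_k where m_k = #(index-k critical points).
= (3) + (-12) + (6) + (-6) + (11) + (-2) = 0

0


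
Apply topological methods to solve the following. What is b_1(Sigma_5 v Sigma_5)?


For a wedge: H_1(A v B) = H_1(A) + H_1(B).
b_1(Sigma_5) = 10, b_1(Sigma_5) = 10.
b_1 = 10 + 10 = 20

20


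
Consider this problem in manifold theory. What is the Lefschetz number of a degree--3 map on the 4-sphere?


On S^4: L(f) = tr(f_0*) + (-1)^4 tr(f_4*) = 1 + (-1)^4 * deg(f).
L(f) = 1 + (-1)^4 * -3 = 1 + -3 = -2

-2


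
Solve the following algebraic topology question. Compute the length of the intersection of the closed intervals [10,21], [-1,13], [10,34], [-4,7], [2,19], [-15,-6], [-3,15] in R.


Intersection = [max(a_i), min(b_i)] = [10, -6].
Since 10 > -6, the intersection is empty.
Length = 0

0


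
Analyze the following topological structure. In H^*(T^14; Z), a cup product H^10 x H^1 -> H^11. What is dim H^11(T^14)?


Cup product: H^p x H^q -> H^{p+q}; here p+q = 10+1 = 11.
rank H^k(T^n) = C(n,k).
C(14,11) = 364

364


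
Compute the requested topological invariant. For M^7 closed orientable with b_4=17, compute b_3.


Poincare duality for closed orientable n-manifolds: b_k = b_{n-k}.
Here n = 7, so b_3 = b_4 = 17

17


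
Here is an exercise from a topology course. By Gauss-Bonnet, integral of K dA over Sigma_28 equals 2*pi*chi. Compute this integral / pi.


Gauss-Bonnet: integral K dA = 2*pi*chi(M).
chi(Sigma_28) = 2 - 2*28 = -54.
(integral K dA)/pi = 2*chi = 2*(-54) = -108

-108


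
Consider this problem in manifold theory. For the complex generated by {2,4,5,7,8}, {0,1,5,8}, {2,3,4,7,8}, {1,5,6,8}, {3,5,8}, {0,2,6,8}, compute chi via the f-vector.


Enumerate all faces; f-vector: f_0=9, f_1=26, f_2=28, f_3=12, f_4=2.
chi = sum (-1)^k f_k = 1

1


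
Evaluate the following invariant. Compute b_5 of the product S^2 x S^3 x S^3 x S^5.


Each S^d has Poincare polynomial 1 + t^d.
The product S^2 x S^3 x S^3 x S^5 has Poincare polynomial prod(1+t^d_i).
Expanding: b_0=1, b_2=1, b_3=2, b_5=3, b_6=1, b_7=1, b_8=3, b_10=2, b_11=1, b_13=1.
b_5 = 3

3


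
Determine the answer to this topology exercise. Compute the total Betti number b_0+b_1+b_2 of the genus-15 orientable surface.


For Sigma_15: b_0 = 1, b_1 = 2g = 30, b_2 = 1.
Total = 1 + 30 + 1 = 32

32


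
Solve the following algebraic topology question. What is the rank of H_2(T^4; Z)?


By the Kunneth formula, b_k(T^n) = C(n,k).
b_2(T^4) = C(4,2).
C(4,2) = 4!/(2!*2!) = 6

6


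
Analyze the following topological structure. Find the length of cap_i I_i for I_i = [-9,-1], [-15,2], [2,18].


Intersection = [max(a_i), min(b_i)] = [2, -1].
Since 2 > -1, the intersection is empty.
Length = 0

0


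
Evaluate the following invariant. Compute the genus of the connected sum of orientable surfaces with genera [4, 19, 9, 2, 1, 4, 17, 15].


Genus is additive under connected sum of orientable surfaces.
g = 4 + 19 + 9 + 2 + 1 + 4 + 17 + 15 = 71

71


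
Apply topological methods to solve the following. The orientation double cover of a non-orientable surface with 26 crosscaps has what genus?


chi(N_26) = 2 - 26 = -24.
Double cover: chi(Sigma_g) = 2 * chi(N_26) = 2*(-24) = -48.
2 - 2g = -48, so g = (2 - (-48))/2 = 50/2 = 25

25


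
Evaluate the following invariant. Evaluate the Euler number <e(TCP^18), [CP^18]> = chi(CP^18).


For any closed oriented manifold, <e(TM),[M]> = chi(M).
chi(CP^18) = 18+1 = 19

19


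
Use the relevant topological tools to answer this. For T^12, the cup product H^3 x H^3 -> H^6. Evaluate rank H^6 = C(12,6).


Cup product: H^p x H^q -> H^{p+q}; here p+q = 3+3 = 6.
rank H^k(T^n) = C(n,k).
C(12,6) = 924

924


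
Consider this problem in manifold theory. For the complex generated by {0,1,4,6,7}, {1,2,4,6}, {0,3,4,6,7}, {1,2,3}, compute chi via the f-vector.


Enumerate all faces; f-vector: f_0=7, f_1=19, f_2=20, f_3=10, f_4=2.
chi = sum (-1)^k f_k = 0

0


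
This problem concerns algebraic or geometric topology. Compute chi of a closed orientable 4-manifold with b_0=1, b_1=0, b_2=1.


By Poincare duality b_k = b_{4-k}, so full Betti numbers: b_0=1, b_1=0, b_2=1, b_3=0, b_4=1.
chi = sum (-1)^k b_k = 3

3


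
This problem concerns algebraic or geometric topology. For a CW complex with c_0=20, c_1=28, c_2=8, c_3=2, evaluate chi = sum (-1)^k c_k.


chi = sum_k (-1)^k c_k.
= (-1)^0*20 + (-1)^1*28 + (-1)^2*8 + (-1)^3*2
= (20) + (-28) + (8) + (-2)
= -2

-2


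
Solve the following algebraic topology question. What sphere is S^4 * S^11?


Join of spheres: S^m * S^n = S^{m+n+1}.
dim = 4 + 11 + 1 = 16

16


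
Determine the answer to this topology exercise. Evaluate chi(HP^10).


HP^10 has one cell in each dimension 0, 4, ..., 4*10 (10+1 cells, all even-dim).
chi = 10 + 1 = 11

11


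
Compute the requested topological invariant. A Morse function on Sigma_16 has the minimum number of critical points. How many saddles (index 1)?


A perfect Morse function has m_k = b_k.
For Sigma_16: b_0=1, b_1=2g=32, b_2=1.
Saddles m_1 = 2g = 32

32


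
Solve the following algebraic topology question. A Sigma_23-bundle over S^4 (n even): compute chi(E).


chi(S^4) = 2 (n even), chi(Sigma_23) = 2 - 2*23 = -44.
chi(E) = 2 * (-44) = -88

-88


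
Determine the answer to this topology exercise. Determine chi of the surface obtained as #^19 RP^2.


For a non-orientable closed surface with k crosscaps: chi = 2 - k.
Here k = 19.
chi = 2 - 19 = -17

-17


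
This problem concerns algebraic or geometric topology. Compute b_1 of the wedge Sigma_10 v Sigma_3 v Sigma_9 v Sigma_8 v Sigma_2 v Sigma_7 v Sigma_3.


For a wedge X v Y: reduced H_k(X v Y) = H_k(X) + H_k(Y).
Each Sigma_g contributes b_1 = 2g.
b_1 = 20 + 6 + 18 + 16 + 4 + 14 + 6 = 84

84


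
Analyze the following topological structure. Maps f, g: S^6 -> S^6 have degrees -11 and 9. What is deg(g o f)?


Degree is multiplicative under composition: deg(g o f) = deg(g) * deg(f).
= 9 * -11 = -99

-99


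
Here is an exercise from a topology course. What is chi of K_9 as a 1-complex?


K_9: V = 9, E = C(9,2) = 36.
chi = V - E = 9 - 36 = -27

-27


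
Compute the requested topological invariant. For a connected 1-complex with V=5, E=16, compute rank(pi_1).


For a connected graph: rank(pi_1) = b_1 = E - V + 1 = 1 - chi.
chi = V - E = 5 - 16 = -11.
rank = 1 - (-11) = 16 - 5 + 1 = 12

12


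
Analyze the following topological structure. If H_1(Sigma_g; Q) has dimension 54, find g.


For a closed orientable surface: b_1 = 2g.
54 = 2g
g = 54 / 2 = 27

27


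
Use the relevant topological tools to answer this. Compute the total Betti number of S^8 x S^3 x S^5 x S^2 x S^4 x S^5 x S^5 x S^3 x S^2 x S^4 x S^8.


Total Betti number is multiplicative under products.
Each S^d (d>=1) has total Betti number 2.
There are 11 sphere factors.
Total = 2^11 = 2048

2048


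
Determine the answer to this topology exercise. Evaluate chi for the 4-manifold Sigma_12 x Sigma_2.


chi(Sigma_12) = 2 - 2*12 = -22
chi(Sigma_2) = 2 - 2*2 = -2
chi(product) = (-22) * (-2) = 44

44


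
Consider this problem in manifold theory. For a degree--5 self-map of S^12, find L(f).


On S^12: L(f) = tr(f_0*) + (-1)^12 tr(f_12*) = 1 + (-1)^12 * deg(f).
L(f) = 1 + (-1)^12 * -5 = 1 + -5 = -4

-4


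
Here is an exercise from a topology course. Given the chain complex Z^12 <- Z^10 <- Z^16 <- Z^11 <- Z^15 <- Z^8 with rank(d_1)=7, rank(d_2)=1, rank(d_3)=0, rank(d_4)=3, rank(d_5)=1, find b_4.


rank H_k = rank(ker d_k) - rank(im d_{k+1}).
rank(ker d_4) = rank(C_4) - rank(d_4) = 15 - 3 = 12.
rank(im d_{4+1}) = 1.
rank H_4 = 12 - 1 = 11

11


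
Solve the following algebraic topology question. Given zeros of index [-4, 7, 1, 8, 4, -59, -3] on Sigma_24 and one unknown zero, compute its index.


Poincare-Hopf: sum of indices = chi(M).
chi(Sigma_24) = 2 - 2*24 = -46.
Sum of known indices = -46.
x = chi - (sum known) = -46 - (-46) = 0

0


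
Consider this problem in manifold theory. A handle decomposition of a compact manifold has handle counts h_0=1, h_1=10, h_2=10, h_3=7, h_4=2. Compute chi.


Handles of index k contribute (-1)^k to chi (same as CW cells).
chi = (1) + (-10) + (10) + (-7) + (2) = -4

-4


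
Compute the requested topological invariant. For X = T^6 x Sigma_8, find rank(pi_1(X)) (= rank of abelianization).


pi_1(A x B) = pi_1(A) x pi_1(B); rank of abelianization = b_1.
b_1(T^6) = 6, b_1(Sigma_8) = 2*8 = 16.
b_1(product) = 6 + 16 = 22

22


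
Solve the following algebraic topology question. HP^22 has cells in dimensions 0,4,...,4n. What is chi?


HP^22 has one cell in each dimension 0, 4, ..., 4*22 (22+1 cells, all even-dim).
chi = 22 + 1 = 23

23


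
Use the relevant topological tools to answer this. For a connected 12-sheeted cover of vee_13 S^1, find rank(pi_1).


Nielsen-Schreier: an index-n subgroup of F_r is free of rank 1 + n(r-1).
Equivalently: chi(cover) = n*chi(base); chi(vee_r S^1) = 1 - 13 = -12.
chi(E) = 12*(-12) = -144; rank = 1 - chi(E) = 1 - (-144) = 145.
rank = 1 + 12*(13-1) = 1 + 144 = 145

145


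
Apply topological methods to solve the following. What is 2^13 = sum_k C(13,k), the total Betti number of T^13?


b_k(T^13) = C(13,k), so the sum over k is sum_k C(13,k) = 2^13.
Total = 2^13 = 8192

8192


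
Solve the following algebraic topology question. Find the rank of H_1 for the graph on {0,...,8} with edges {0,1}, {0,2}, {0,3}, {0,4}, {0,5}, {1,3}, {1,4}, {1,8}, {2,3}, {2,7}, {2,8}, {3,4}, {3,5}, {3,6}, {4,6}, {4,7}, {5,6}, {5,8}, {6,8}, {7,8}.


b_1 = E - V + (number of components).
E = 20, V = 9, components = 1.
b_1 = 20 - 9 + 1 = 12

12
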